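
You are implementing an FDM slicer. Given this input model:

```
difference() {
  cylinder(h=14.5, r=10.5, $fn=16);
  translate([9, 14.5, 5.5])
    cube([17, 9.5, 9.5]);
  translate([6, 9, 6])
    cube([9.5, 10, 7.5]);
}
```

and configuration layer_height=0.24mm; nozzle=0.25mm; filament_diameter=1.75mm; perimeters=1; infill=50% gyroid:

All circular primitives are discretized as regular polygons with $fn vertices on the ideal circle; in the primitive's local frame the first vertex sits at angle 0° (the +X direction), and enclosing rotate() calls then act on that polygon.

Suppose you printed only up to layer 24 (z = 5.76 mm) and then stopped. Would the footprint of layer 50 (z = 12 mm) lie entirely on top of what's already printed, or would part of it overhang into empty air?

Compare the two slices. At z = 5.76: the cylinder: section is a regular 16-gon, circumradius r=10.5 (area = (16/2)·10.500²·sin(360°/16) = 337.53 mm²); the cube at (9, 14.5) is present — its section is the full 17×9.5 rectangle (area 161.50 mm²); the cube at (6, 9) is absent (z outside [6, 13.5]); Subtracting the remaining from the first: starting from the r=10.5 cylinder (337.53 mm²), the 17×9.5 cube at (9, 14.5) misses the remaining region (no effect) — area = 337.53 mm². At z = 12: the cylinder: section is a regular 16-gon, circumradius r=10.5 (area = (16/2)·10.500²·sin(360°/16) = 337.53 mm²); the cube at (9, 14.5) is present — its section is the full 17×9.5 rectangle (area 161.50 mm²); the cube at (6, 9) (footprint 9.5×10) is included at this height (area 95.00 mm²); Taking the first minus the rest: starting from the r=10.5 cylinder (337.53 mm²), the 17×9.5 cube at (9, 14.5) misses the remaining region (no effect); the 9.5×10 cube at (6, 9) misses the remaining region (no effect) — area = 337.53 mm². Checking containment: the cross-section at z = 12 is a subset of the cross-section at z = 5.76.

entirely on top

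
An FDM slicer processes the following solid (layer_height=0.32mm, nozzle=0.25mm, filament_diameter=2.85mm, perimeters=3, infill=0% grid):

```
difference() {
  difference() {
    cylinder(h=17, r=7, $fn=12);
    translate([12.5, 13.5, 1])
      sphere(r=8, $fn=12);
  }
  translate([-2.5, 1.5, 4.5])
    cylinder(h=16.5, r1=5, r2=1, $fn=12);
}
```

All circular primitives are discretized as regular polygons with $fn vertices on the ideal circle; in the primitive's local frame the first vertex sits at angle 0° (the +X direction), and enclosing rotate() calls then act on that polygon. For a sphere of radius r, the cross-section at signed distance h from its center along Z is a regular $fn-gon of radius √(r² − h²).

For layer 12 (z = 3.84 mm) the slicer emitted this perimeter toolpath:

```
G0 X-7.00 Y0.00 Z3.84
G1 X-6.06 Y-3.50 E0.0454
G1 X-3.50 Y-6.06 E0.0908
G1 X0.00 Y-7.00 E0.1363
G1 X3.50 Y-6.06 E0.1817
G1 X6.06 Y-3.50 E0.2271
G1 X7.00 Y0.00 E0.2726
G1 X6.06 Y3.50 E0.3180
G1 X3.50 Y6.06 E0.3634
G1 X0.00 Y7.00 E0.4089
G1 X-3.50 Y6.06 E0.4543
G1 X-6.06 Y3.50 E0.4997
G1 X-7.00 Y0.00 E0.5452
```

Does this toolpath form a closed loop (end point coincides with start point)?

yes

Start point (G0): (-7.00, 0.00). End point (last G1): the path returns to the start — closed.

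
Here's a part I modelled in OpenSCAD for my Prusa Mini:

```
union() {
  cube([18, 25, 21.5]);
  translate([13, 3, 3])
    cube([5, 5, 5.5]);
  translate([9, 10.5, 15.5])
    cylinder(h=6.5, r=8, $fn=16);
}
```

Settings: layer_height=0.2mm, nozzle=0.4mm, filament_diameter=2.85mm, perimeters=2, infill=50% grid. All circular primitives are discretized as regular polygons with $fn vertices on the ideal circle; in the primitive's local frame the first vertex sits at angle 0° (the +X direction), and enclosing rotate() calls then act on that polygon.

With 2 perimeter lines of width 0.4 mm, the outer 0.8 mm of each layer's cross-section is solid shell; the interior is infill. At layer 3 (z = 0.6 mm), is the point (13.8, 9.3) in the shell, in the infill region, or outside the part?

At z = 0.6 mm: the cube (footprint 18×25) is included at this height; the cube at (13, 3) does not reach this height (z outside [3, 8.5]); the cylinder at (9, 10.5) is absent (z outside [15.5, 22]); Combining (union): only the 18×25 cube is present, so the union is just that shape — 1 connected region. Overall, the cross-section is a single solid region. The nearest boundary edge runs (18.00, 0.00)→(18.00, 25.00); distance from the point to it = 4.20 mm. The point is inside the cross-section and 4.20 mm from the nearest boundary — more than the 0.8 mm shell width (2 × 0.4), so it's in the infill interior.

infill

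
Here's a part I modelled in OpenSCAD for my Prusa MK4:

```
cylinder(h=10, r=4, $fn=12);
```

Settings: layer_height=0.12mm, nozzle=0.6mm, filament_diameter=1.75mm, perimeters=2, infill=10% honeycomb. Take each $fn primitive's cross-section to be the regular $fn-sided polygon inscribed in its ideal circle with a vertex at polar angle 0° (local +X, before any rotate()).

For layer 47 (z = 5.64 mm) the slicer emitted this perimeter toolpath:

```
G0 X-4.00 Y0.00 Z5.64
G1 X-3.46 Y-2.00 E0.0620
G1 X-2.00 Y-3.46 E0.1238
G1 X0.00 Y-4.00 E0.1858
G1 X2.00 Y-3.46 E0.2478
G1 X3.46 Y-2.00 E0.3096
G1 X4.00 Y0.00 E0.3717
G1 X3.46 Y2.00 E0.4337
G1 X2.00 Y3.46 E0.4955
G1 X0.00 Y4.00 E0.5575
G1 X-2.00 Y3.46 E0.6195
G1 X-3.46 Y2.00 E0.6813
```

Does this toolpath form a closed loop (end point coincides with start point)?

Start point (G0): (-4.00, 0.00). End point (last G1): the path does not return to the start — open.

no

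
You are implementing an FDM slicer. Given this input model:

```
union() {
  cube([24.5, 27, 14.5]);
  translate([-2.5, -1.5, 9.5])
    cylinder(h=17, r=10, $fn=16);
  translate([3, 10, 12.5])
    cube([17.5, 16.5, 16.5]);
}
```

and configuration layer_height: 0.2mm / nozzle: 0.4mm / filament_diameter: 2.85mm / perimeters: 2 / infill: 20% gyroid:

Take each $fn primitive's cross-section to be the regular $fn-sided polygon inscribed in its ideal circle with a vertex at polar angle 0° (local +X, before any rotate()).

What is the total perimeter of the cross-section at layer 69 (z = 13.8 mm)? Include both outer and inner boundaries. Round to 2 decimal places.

At z = 13.8 mm: the cube is present — its section is the full 24.5×27 rectangle (perimeter 103.00 mm); the r=10 cylinder at (-2.5, -1.5) gives a regular 16-gon of circumradius 10 (constant along its height) (perimeter = 2·16·10.000·sin(180°/16) = 62.43 mm); the cube at (3, 10) (footprint 17.5×16.5) is included at this height (perimeter 68.00 mm); Combining (union): the regions partially overlap (shared area 329.88 mm²), so the edge portions inside another operand are dropped and the merged outline is re-measured after clipping — boundary = 138.70 mm. Overall, the cross-section is a single solid region. Total boundary length (outer) = 138.70 mm.

138.70 mm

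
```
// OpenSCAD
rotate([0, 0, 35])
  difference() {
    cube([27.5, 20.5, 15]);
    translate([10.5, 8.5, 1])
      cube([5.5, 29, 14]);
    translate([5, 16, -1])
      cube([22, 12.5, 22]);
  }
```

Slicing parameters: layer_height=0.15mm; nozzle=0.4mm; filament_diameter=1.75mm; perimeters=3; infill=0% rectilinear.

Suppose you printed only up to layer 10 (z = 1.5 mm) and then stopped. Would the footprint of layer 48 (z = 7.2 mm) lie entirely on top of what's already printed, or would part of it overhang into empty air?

Compare the two slices. At z = 1.5: the cube (footprint 27.5×20.5) is included at this height (area 563.75 mm²); the 5.5×29 cube at (10.5, 8.5) contributes its full rectangle (area 159.50 mm²); the cube at (5, 16) (footprint 22×12.5) is included at this height (area 275.00 mm²); Taking the first minus the rest: starting from the 27.5×20.5 cube (563.75 mm²), the 5.5×29 cube at (10.5, 8.5) partially overlaps it — only the 66.00 mm² overlap (of its 159.50 mm²) is removed, clipping the outline; the 22×12.5 cube at (5, 16) partially overlaps it — only the 74.25 mm² overlap (of its 275.00 mm²) is removed, clipping the outline — area = 423.50 mm²; (whole slice rotated 35° about Z — lengths, areas and connectivity unchanged). At z = 7.2: the 27.5×20.5 cube contributes its full rectangle (area 563.75 mm²); the 5.5×29 cube at (10.5, 8.5) contributes its full rectangle (area 159.50 mm²); the cube at (5, 16) is present — its section is the full 22×12.5 rectangle (area 275.00 mm²); Subtracting the remaining from the first: starting from the 27.5×20.5 cube (563.75 mm²), the 5.5×29 cube at (10.5, 8.5) partially overlaps it — only the 66.00 mm² overlap (of its 159.50 mm²) is removed, clipping the outline; the 22×12.5 cube at (5, 16) partially overlaps it — only the 74.25 mm² overlap (of its 275.00 mm²) is removed, clipping the outline — area = 423.50 mm²; (rotated 35° about Z; rotation is an isometry so areas/perimeters/island counts are preserved). Checking containment: the cross-section at z = 7.2 is a subset of the cross-section at z = 1.5.

entirely on top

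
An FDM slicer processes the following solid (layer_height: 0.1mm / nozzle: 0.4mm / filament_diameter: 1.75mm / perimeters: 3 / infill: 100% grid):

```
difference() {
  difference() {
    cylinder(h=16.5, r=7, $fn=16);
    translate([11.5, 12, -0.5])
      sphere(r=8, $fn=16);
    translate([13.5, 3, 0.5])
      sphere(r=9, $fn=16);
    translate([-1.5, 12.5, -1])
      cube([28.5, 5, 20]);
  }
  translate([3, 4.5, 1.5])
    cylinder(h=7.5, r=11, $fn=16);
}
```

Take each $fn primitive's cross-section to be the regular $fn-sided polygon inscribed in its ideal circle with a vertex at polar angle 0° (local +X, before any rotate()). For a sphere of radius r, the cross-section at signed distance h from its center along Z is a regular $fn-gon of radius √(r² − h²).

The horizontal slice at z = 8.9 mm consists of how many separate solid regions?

At z = 8.9 mm: the r=7 cylinder gives a regular 16-gon of circumradius 7 (constant along its height); the sphere at (11.5, 12) is absent (|z−center|=9.400 > r=8); the r=9 sphere at (13.5, 3) contributes a regular 16-gon of circumradius √(9²−8.4²) = 3.231; the cube at (-1.5, 12.5) is present — its section is the full 28.5×5 rectangle; After the difference (first − rest): starting from the r=7 cylinder, the r=9 sphere at (13.5, 3) misses the remaining region (no effect); the 28.5×5 cube at (-1.5, 12.5) misses the remaining region (no effect) — 1 connected region; the cylinder at (3, 4.5): section is a regular 16-gon, circumradius r=11; Taking the first minus the rest: starting from that combined region, the r=11 cylinder at (3, 4.5) partially overlaps it — only the 137.54 mm² overlap (of its 370.44 mm²) is removed, clipping the outline — 1 connected region. The result has 1 disconnected region.

1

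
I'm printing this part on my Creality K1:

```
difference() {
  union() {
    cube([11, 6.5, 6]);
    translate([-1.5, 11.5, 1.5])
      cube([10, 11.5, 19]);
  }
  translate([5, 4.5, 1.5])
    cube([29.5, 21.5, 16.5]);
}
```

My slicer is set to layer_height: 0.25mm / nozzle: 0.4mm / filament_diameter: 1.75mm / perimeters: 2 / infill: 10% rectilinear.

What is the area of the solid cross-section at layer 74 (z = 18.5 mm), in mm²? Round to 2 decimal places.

115.00 mm²

At z = 18.5 mm: the cube does not reach this height (z outside [0, 6]); the cube at (-1.5, 11.5) is present — its section is the full 10×11.5 rectangle (area 115.00 mm²); Taking the union: only the 10×11.5 cube at (-1.5, 11.5) is present, so the union is just that shape — area = 115.00 mm²; the cube at (5, 4.5) is absent (z outside [1.5, 18]); Taking the first minus the rest: none of the subtracted shapes is present at this height, so the result so far is unchanged — area = 115.00 mm². Overall, the cross-section is a single solid region. Net area = 115.00 mm².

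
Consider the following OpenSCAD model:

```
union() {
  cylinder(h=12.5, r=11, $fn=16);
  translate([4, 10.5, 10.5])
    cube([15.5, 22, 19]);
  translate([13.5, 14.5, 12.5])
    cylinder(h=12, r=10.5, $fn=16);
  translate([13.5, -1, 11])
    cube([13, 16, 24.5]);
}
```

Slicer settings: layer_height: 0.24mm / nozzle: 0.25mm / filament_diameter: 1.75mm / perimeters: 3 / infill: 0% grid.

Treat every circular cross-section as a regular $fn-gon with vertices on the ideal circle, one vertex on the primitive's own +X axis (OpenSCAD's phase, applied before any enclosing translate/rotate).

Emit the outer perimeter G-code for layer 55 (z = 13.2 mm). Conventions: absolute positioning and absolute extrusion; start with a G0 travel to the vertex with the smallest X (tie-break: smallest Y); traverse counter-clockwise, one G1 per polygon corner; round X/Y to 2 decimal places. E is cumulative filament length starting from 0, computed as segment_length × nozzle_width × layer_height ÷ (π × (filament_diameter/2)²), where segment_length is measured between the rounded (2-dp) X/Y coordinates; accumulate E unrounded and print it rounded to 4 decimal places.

At z = 13.2 mm: the cylinder is not intersected at this z (z outside [0, 12.5]); the cube at (4, 10.5) is present — its section is the full 15.5×22 rectangle; the r=10.5 cylinder at (13.5, 14.5) contributes a regular 16-gon of circumradius 10.5; the 13×16 cube at (13.5, -1) contributes its full rectangle; Taking the union: the regions partially overlap (shared area 292.04 mm²), so overlapping operands fuse into one piece — 1 connected region. The outline is a single polygon with 16 vertices. Extrusion per mm of travel: 0.25 × 0.24 / (π × 0.875²) = 0.024945. Accumulating E over each segment gives final E = 2.6352.

G0 X3.00 Y14.50 Z13.20
G1 X3.80 Y10.48 E0.1022
G1 X6.08 Y7.08 E0.2044
G1 X9.48 Y4.80 E0.3065
G1 X13.50 Y4.00 E0.4087
G1 X13.50 Y-1.00 E0.5335
G1 X26.50 Y-1.00 E0.8577
G1 X26.50 Y15.00 E1.2569
G1 X23.90 Y15.00 E1.3217
G1 X23.20 Y18.52 E1.4112
G1 X20.92 Y21.92 E1.5134
G1 X19.50 Y22.88 E1.5561
G1 X19.50 Y32.50 E1.7961
G1 X4.00 Y32.50 E2.1827
G1 X4.00 Y18.82 E2.5240
G1 X3.80 Y18.52 E2.5330
G1 X3.00 Y14.50 E2.6352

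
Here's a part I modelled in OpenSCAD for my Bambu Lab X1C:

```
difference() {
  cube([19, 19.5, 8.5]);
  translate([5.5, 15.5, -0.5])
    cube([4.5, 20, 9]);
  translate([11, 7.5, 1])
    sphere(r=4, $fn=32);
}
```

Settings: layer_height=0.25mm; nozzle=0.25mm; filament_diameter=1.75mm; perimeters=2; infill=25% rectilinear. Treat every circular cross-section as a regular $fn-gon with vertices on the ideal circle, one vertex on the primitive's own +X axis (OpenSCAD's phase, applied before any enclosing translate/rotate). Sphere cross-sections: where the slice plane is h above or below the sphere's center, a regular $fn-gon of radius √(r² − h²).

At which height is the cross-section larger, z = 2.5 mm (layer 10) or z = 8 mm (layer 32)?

Layer 10 (z = 2.5): the cube (footprint 19×19.5) is included at this height (area 370.50 mm²); the cube at (5.5, 15.5) (footprint 4.5×20) is included at this height (area 90.00 mm²); the r=4 sphere at (11, 7.5) slices to a regular 32-gon of circumradius 3.708 (√(r²−h²) with h=1.5 from center) (area = (32/2)·3.708²·sin(360°/32) = 42.92 mm²); Subtracting the remaining from the first: starting from the 19×19.5 cube (370.50 mm²), the 4.5×20 cube at (5.5, 15.5) partially overlaps it — only the 18.00 mm² overlap (of its 90.00 mm²) is removed, clipping the outline; the r=4 sphere at (11, 7.5) lies wholly inside it (removes its full 42.92 mm² and its 23.26 mm outline becomes a hole wall) — area = 309.58 mm². So its area = 309.58 mm². Layer 32 (z = 8): the cube (footprint 19×19.5) is included at this height (area 370.50 mm²); the cube at (5.5, 15.5) (footprint 4.5×20) is included at this height (area 90.00 mm²); the sphere at (11, 7.5) is not intersected at this z (|z−center|=7.000 > r=4); After the difference (first − rest): starting from the 19×19.5 cube (370.50 mm²), the 4.5×20 cube at (5.5, 15.5) partially overlaps it — only the 18.00 mm² overlap (of its 90.00 mm²) is removed, clipping the outline — area = 352.50 mm². So its area = 352.50 mm². Layer 32 is larger (352.50 vs 309.58 mm²).

layer 32 (z = 8 mm)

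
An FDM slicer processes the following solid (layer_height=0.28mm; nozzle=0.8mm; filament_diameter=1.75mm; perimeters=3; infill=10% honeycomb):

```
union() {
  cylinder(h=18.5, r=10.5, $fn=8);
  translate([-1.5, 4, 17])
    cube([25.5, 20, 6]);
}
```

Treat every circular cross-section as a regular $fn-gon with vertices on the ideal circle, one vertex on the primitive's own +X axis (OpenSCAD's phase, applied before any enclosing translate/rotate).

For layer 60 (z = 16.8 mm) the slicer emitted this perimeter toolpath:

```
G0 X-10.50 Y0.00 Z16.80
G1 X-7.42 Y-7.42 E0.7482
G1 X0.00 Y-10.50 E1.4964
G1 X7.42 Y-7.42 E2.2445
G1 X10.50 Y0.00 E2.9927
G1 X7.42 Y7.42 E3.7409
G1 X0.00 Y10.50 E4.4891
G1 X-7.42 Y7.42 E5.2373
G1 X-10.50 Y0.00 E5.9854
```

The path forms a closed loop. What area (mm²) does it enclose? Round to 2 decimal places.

311.64 mm²

Apply the shoelace formula to the sequence of (X, Y) vertices; enclosed area = 311.64 mm².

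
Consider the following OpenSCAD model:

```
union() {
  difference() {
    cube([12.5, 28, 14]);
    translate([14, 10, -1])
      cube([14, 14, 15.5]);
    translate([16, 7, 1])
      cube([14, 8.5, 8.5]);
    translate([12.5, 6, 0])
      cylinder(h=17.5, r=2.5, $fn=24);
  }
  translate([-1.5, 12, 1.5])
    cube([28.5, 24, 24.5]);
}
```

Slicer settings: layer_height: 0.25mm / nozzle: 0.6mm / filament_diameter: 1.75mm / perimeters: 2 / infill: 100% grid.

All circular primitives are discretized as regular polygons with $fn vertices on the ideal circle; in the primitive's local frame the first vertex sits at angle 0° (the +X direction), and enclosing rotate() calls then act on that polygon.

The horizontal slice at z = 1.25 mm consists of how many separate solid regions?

1

At z = 1.25 mm: the cube is present — its section is the full 12.5×28 rectangle; the 14×14 cube at (14, 10) contributes its full rectangle; the cube at (16, 7) (footprint 14×8.5) is included at this height; the r=2.5 cylinder at (12.5, 6) gives a regular 24-gon of circumradius 2.5 (constant along its height); After the difference (first − rest): starting from the 12.5×28 cube, the 14×14 cube at (14, 10) misses the remaining region (no effect); the 14×8.5 cube at (16, 7) misses the remaining region (no effect); the r=2.5 cylinder at (12.5, 6) partially overlaps it — only the 9.71 mm² overlap (of its 19.41 mm²) is removed, clipping the outline — 1 connected region; the cube at (-1.5, 12) does not reach this height (z outside [1.5, 26]); Merging all regions: only that combined region is present, so the union is just that shape — 1 connected region. The result has 1 disconnected region.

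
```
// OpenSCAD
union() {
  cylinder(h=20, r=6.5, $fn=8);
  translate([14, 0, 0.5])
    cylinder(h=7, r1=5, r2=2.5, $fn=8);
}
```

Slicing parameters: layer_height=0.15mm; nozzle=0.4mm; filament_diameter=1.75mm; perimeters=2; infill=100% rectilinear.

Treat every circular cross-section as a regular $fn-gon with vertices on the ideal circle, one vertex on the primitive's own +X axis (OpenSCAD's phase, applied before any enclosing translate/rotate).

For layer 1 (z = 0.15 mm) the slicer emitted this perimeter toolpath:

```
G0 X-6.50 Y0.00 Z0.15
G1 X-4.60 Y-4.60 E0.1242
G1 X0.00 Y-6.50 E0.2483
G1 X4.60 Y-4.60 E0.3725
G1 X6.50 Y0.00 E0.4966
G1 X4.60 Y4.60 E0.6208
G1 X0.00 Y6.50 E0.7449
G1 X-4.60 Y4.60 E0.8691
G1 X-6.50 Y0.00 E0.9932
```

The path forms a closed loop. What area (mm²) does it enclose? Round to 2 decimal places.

119.60 mm²

Apply the shoelace formula to the sequence of (X, Y) vertices; enclosed area = 119.60 mm².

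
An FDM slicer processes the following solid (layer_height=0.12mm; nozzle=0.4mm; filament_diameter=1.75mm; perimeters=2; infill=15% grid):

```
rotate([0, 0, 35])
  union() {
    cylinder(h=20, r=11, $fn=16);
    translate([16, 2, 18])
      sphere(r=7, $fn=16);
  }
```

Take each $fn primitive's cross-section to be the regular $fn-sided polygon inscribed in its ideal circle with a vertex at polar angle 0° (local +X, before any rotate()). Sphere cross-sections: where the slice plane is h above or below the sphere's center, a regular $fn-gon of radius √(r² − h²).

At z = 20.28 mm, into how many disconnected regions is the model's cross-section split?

At z = 20.28 mm: the cylinder is absent (z outside [0, 20]); the r=7 sphere at (16, 2) contributes a regular 16-gon of circumradius √(7²−2.28²) = 6.618; Combining (union): only the r=7 sphere at (16, 2) is present, so the union is just that shape — 1 connected region; (whole slice rotated 35° about Z — lengths, areas and connectivity unchanged). The result has 1 disconnected region.

1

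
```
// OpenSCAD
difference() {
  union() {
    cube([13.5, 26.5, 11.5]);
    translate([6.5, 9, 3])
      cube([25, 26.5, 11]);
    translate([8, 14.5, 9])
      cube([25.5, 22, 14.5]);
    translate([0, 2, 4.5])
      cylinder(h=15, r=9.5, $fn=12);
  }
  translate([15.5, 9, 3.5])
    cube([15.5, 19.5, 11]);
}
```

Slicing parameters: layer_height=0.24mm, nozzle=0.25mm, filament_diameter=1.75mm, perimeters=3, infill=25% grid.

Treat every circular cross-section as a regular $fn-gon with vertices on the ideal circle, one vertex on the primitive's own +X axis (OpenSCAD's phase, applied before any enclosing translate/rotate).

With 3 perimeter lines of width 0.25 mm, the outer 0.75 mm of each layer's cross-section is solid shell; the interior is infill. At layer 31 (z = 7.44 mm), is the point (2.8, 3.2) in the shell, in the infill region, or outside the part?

At z = 7.44 mm: the cube (footprint 13.5×26.5) is included at this height; the cube at (6.5, 9) (footprint 25×26.5) is included at this height; the cube at (8, 14.5) is not intersected at this z (z outside [9, 23.5]); the r=9.5 cylinder at (0, 2) gives a regular 12-gon of circumradius 9.5 (constant along its height); Merging all regions: the regions partially overlap (shared area 208.65 mm²), so overlapping operands fuse into one piece — 1 connected region; the cube at (15.5, 9) is present — its section is the full 15.5×19.5 rectangle; After the difference (first − rest): starting from that combined region, the 15.5×19.5 cube at (15.5, 9) lies inside it touching the edge (removes its full 302.25 mm²) — 1 connected region. Overall, the cross-section is a single solid region. The nearest boundary edge runs (13.50, 0.00)→(8.96, 0.00); distance from the point to it = 6.95 mm. The point is inside the cross-section and 6.95 mm from the nearest boundary — more than the 0.75 mm shell width (3 × 0.25), so it's in the infill interior.

infill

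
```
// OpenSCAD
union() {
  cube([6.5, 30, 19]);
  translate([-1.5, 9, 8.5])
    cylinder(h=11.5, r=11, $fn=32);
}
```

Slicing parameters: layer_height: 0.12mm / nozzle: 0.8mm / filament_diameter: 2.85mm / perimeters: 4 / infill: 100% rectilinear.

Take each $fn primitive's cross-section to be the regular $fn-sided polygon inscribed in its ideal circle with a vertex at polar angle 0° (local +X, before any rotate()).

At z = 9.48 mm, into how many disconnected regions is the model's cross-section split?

1

At z = 9.48 mm: the 6.5×30 cube contributes its full rectangle; the r=11 cylinder at (-1.5, 9) gives a regular 32-gon of circumradius 11 (constant along its height); Taking the union: the regions partially overlap (shared area 120.06 mm²), so overlapping operands fuse into one piece — 1 connected region. The result has 1 disconnected region.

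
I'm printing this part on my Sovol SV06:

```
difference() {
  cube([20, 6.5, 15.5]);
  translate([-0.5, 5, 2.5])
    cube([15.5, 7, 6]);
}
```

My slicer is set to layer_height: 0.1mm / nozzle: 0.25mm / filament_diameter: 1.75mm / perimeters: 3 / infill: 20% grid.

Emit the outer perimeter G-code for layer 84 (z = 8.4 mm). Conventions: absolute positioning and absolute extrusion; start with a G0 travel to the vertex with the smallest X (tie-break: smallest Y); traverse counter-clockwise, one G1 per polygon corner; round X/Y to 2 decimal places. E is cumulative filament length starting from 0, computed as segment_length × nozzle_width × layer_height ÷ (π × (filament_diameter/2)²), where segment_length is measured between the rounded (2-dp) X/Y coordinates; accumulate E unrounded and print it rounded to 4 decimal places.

At z = 8.4 mm: the cube is present — its section is the full 20×6.5 rectangle; the 15.5×7 cube at (-0.5, 5) contributes its full rectangle; After the difference (first − rest): starting from the 20×6.5 cube, the 15.5×7 cube at (-0.5, 5) partially overlaps it — only the 22.50 mm² overlap (of its 108.50 mm²) is removed, clipping the outline — 1 connected region. The outline is a single polygon with 6 vertices. Extrusion per mm of travel: 0.25 × 0.1 / (π × 0.875²) = 0.010394. Accumulating E over each segment gives final E = 0.5509.

G0 X0.00 Y0.00 Z8.40
G1 X20.00 Y0.00 E0.2079
G1 X20.00 Y6.50 E0.2754
G1 X15.00 Y6.50 E0.3274
G1 X15.00 Y5.00 E0.3430
G1 X0.00 Y5.00 E0.4989
G1 X0.00 Y0.00 E0.5509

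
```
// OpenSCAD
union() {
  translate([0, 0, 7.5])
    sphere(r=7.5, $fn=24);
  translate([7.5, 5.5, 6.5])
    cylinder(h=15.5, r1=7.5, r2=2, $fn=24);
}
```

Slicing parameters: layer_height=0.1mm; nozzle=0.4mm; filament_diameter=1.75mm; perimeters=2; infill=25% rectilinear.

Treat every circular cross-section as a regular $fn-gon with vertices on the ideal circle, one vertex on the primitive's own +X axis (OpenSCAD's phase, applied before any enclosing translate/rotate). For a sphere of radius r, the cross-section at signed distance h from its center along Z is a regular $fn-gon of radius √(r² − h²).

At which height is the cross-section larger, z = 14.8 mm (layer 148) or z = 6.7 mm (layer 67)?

Layer 148 (z = 14.8): the r=7.5 sphere slices to a regular 24-gon of circumradius 1.720 (√(r²−h²) with h=7.3 from center) (area = (24/2)·1.720²·sin(360°/24) = 9.19 mm²); the cone at (7.5, 5.5) (r1=7.5→r2=2) has section circumradius 4.555 here — a regular 24-gon (area = (24/2)·4.555²·sin(360°/24) = 64.44 mm²); Taking the union: the 2 present regions are separate (no shared area or edge), so areas and boundary lengths simply add and each stays a separate island — area = 73.63 mm². So its area = 73.63 mm². Layer 67 (z = 6.7): the sphere: section is a regular 24-gon, circumradius = √(r²−h²) = √(7.5²−0.8²) = 7.457 (area = (24/2)·7.457²·sin(360°/24) = 172.72 mm²); the cone at (7.5, 5.5) contributes a regular 24-gon of circumradius 7.429 (interpolated between r1=7.5 and r2=2 at t=0.013) (area = (24/2)·7.429²·sin(360°/24) = 171.41 mm²); Merging all regions: the regions partially overlap — summed areas 344.13 mm² minus the doubly-counted overlap 44.08 mm² gives 300.05 mm² — area = 300.05 mm². So its area = 300.05 mm². Layer 67 is larger (300.05 vs 73.63 mm²).

layer 67 (z = 6.7 mm)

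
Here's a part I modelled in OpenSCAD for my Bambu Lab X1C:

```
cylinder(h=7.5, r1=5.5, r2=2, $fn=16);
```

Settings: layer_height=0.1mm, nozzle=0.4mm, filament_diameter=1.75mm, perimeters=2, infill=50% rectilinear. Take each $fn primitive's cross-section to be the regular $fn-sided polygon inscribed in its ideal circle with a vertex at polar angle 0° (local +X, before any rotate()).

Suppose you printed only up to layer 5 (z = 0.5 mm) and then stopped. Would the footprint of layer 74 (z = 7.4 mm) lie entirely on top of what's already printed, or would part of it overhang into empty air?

entirely on top

Compare the two slices. At z = 0.5: the cone contributes a regular 16-gon of circumradius 5.267 (interpolated between r1=5.5 and r2=2 at t=0.067) (area = (16/2)·5.267²·sin(360°/16) = 84.92 mm²). At z = 7.4: the cone: at t=0.987 of its height the radius interpolates to r₁+(r₂−r₁)t = 2.047, giving a regular 16-gon of that circumradius (area = (16/2)·2.047²·sin(360°/16) = 12.82 mm²). Checking containment: the cross-section at z = 7.4 is a subset of the cross-section at z = 0.5.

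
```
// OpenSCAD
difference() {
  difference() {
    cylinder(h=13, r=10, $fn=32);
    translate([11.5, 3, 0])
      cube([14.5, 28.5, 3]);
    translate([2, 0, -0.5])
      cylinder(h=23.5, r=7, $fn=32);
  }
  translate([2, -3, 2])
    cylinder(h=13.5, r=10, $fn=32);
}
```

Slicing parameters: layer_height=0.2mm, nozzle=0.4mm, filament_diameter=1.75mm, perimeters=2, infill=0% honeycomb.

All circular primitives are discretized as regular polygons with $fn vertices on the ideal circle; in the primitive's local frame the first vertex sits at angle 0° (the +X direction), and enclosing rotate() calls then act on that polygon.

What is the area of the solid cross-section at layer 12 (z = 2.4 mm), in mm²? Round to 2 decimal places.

At z = 2.4 mm: the cylinder: section is a regular 32-gon, circumradius r=10 (area = (32/2)·10.000²·sin(360°/32) = 312.14 mm²); the cube at (11.5, 3) is present — its section is the full 14.5×28.5 rectangle (area 413.25 mm²); the r=7 cylinder at (2, 0) contributes a regular 32-gon of circumradius 7 (area = (32/2)·7.000²·sin(360°/32) = 152.95 mm²); Taking the first minus the rest: starting from the r=10 cylinder (312.14 mm²), the 14.5×28.5 cube at (11.5, 3) misses the remaining region (no effect); the r=7 cylinder at (2, 0) lies wholly inside it (removes its full 152.95 mm² and its 43.91 mm outline becomes a hole wall) — area = 159.19 mm²; the r=10 cylinder at (2, -3) gives a regular 32-gon of circumradius 10 (constant along its height) (area = (32/2)·10.000²·sin(360°/32) = 312.14 mm²); Taking the first minus the rest: starting from the result so far (159.19 mm²), the r=10 cylinder at (2, -3) partially overlaps it — only the 87.72 mm² overlap (of its 312.14 mm²) is removed, clipping the outline — area = 71.47 mm². Overall, the cross-section is a single solid region. Net area = 71.47 mm².

71.47 mm²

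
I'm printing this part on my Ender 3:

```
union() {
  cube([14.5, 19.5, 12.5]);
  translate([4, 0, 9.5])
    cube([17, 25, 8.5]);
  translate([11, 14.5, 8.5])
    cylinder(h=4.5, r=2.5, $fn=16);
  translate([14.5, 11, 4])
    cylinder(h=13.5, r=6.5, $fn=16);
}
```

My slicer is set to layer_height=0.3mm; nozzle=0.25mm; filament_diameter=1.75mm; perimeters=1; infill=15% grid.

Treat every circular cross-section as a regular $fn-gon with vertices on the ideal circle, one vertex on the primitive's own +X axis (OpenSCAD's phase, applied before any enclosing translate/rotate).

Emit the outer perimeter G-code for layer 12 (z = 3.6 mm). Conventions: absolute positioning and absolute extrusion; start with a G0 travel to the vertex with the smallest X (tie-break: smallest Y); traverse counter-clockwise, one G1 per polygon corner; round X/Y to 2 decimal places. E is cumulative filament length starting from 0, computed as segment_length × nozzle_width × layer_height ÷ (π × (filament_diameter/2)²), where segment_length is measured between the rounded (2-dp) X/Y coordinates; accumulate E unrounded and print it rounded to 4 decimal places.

G0 X0.00 Y0.00 Z3.60
G1 X14.50 Y0.00 E0.4521
G1 X14.50 Y19.50 E1.0602
G1 X0.00 Y19.50 E1.5123
G1 X0.00 Y0.00 E2.1203

At z = 3.6 mm: the cube is present — its section is the full 14.5×19.5 rectangle; the cube at (4, 0) is not intersected at this z (z outside [9.5, 18]); the cylinder at (11, 14.5) does not reach this height (z outside [8.5, 13]); the cylinder at (14.5, 11) is not intersected at this z (z outside [4, 17.5]); Taking the union: only the 14.5×19.5 cube is present, so the union is just that shape — 1 connected region. The outline is a single polygon with 4 vertices. Extrusion per mm of travel: 0.25 × 0.3 / (π × 0.875²) = 0.031181. Accumulating E over each segment gives final E = 2.1203.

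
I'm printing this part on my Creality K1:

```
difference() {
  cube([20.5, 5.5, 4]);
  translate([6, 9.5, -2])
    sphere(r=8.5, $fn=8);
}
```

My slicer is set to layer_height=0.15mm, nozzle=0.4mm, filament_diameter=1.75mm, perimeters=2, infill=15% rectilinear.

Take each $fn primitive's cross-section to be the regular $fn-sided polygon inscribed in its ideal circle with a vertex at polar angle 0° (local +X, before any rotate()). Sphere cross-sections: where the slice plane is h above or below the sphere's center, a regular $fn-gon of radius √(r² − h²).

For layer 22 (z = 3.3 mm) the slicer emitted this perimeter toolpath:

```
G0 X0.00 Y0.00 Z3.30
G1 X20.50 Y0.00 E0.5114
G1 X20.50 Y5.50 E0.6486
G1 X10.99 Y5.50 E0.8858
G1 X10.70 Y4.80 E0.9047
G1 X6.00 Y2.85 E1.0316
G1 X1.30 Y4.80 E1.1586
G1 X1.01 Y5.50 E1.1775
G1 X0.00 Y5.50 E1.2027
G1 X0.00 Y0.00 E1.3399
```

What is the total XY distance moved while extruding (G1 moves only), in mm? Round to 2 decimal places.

53.71 mm

Sum the Euclidean lengths of each G1 segment: total = 53.71 mm.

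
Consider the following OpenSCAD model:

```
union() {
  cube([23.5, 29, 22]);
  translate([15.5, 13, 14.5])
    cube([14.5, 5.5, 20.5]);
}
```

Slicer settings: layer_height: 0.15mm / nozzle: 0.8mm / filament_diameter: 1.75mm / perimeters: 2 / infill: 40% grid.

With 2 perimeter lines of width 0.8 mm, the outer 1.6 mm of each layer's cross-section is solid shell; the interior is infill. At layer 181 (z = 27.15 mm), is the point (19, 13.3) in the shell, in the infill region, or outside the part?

At z = 27.15 mm: the cube is absent (z outside [0, 22]); the 14.5×5.5 cube at (15.5, 13) contributes its full rectangle; Taking the union: only the 14.5×5.5 cube at (15.5, 13) is present, so the union is just that shape — 1 connected region. Overall, the cross-section is a single solid region. The nearest boundary edge runs (15.50, 13.00)→(30.00, 13.00); distance from the point to it = 0.30 mm. The point is inside the cross-section, 0.30 mm from the nearest boundary — within the 1.6 mm shell band (2 × 0.8).

shell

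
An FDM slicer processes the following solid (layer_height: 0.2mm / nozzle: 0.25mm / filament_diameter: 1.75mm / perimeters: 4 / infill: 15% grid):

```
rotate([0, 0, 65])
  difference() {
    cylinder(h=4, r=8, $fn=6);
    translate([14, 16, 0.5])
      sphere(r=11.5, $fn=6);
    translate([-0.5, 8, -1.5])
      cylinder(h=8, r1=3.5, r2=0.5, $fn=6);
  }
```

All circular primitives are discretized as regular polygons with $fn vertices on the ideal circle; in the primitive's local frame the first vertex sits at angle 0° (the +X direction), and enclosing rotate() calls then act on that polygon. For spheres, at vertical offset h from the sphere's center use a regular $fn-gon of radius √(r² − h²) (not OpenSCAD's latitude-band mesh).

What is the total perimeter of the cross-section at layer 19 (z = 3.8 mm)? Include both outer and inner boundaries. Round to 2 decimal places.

At z = 3.8 mm: the r=8 cylinder contributes a regular 6-gon of circumradius 8 (perimeter = 2·6·8.000·sin(180°/6) = 48.00 mm); the r=11.5 sphere at (14, 16) contributes a regular 6-gon of circumradius √(11.5²−3.3²) = 11.016 (perimeter = 2·6·11.016·sin(180°/6) = 66.10 mm); the cone at (-0.5, 8) (r1=3.5→r2=0.5) has section circumradius 1.513 here — a regular 6-gon (perimeter = 2·6·1.513·sin(180°/6) = 9.07 mm); Taking the first minus the rest: starting from the r=8 cylinder, the r=11.5 sphere at (14, 16) misses the remaining region (no effect); the cone at (-0.5, 8) partially overlaps it — only the 0.39 mm² overlap (of its 5.94 mm²) is removed, clipping the outline — boundary = 48.27 mm; (rotated 65° about Z; rotation is an isometry so areas/perimeters/island counts are preserved). Overall, the cross-section is a single solid region. Total boundary length (outer) = 48.27 mm.

48.27 mm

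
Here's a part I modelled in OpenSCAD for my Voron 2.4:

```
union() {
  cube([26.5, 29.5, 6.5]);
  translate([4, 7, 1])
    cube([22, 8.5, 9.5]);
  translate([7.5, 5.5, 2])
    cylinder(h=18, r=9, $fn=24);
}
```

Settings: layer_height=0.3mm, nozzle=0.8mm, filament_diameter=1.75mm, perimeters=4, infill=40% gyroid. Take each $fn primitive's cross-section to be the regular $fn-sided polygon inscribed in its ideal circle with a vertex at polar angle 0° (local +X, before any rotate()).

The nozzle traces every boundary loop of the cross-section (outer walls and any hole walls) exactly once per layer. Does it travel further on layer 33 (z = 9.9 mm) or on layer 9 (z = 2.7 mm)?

Layer 33 (z = 9.9): the cube is absent (z outside [0, 6.5]); the 22×8.5 cube at (4, 7) contributes its full rectangle (perimeter 61.00 mm); the cylinder at (7.5, 5.5): section is a regular 24-gon, circumradius r=9 (perimeter = 2·24·9.000·sin(180°/24) = 56.39 mm); Combining (union): the regions partially overlap (shared area 74.79 mm²), so the edge portions inside another operand are dropped and the merged outline is re-measured after clipping — boundary = 82.18 mm. So its perimeter = 82.18 mm. Layer 9 (z = 2.7): the cube is present — its section is the full 26.5×29.5 rectangle (perimeter 112.00 mm); the cube at (4, 7) is present — its section is the full 22×8.5 rectangle (perimeter 61.00 mm); the r=9 cylinder at (7.5, 5.5) gives a regular 24-gon of circumradius 9 (constant along its height) (perimeter = 2·24·9.000·sin(180°/24) = 56.39 mm); Merging all regions: the regions partially overlap (shared area 394.99 mm²), so the edge portions inside another operand are dropped and the merged outline is re-measured after clipping — boundary = 114.82 mm. So its perimeter = 114.82 mm. Layer 9 is larger (114.82 vs 82.18 mm).

layer 9 (z = 2.7 mm)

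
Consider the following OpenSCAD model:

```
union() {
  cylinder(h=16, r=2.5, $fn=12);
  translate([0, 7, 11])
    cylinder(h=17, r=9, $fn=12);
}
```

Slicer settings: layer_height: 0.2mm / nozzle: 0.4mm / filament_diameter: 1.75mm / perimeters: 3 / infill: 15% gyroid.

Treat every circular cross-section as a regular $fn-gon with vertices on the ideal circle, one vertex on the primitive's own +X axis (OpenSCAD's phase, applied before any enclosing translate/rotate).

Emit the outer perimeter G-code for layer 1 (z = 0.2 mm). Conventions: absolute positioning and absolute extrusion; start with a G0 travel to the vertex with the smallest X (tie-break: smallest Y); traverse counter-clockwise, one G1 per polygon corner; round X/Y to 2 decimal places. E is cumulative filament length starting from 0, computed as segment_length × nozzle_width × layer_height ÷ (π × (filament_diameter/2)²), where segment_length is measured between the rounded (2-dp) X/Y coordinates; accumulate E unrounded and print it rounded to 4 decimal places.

G0 X-2.50 Y0.00 Z0.20
G1 X-2.17 Y-1.25 E0.0430
G1 X-1.25 Y-2.17 E0.0863
G1 X0.00 Y-2.50 E0.1293
G1 X1.25 Y-2.17 E0.1723
G1 X2.17 Y-1.25 E0.2155
G1 X2.50 Y0.00 E0.2585
G1 X2.17 Y1.25 E0.3015
G1 X1.25 Y2.17 E0.3448
G1 X0.00 Y2.50 E0.3878
G1 X-1.25 Y2.17 E0.4308
G1 X-2.17 Y1.25 E0.4741
G1 X-2.50 Y0.00 E0.5171

At z = 0.2 mm: the r=2.5 cylinder contributes a regular 12-gon of circumradius 2.5; the cylinder at (0, 7) is absent (z outside [11, 28]); Taking the union: only the r=2.5 cylinder is present, so the union is just that shape — 1 connected region. The outline is a single polygon with 12 vertices. Extrusion per mm of travel: 0.4 × 0.2 / (π × 0.875²) = 0.033260. Accumulating E over each segment gives final E = 0.5171.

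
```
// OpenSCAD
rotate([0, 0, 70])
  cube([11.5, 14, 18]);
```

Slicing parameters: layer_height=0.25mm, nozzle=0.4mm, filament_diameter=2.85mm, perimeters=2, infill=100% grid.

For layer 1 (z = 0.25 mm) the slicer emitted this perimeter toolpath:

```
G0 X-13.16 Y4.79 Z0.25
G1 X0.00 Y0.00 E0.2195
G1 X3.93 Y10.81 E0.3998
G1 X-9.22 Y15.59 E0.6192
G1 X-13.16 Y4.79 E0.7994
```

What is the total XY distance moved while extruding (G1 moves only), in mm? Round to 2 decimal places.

50.99 mm

Sum the Euclidean lengths of each G1 segment: total = 50.99 mm.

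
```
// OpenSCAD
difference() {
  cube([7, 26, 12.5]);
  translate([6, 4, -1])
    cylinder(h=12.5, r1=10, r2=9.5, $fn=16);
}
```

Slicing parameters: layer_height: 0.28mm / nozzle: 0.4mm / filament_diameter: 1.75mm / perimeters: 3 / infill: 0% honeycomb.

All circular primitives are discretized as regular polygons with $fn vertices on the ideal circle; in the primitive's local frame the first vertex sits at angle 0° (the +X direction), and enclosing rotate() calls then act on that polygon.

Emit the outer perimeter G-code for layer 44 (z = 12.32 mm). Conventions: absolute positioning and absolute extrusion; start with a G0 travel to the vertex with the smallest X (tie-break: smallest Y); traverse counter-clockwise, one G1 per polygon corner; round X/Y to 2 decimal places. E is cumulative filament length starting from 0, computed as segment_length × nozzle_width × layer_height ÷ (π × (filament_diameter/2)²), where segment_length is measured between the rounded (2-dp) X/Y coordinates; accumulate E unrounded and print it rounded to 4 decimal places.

At z = 12.32 mm: the cube (footprint 7×26) is included at this height; the cone at (6, 4) does not reach this height (z outside [-1, 11.5]); Subtracting the remaining from the first: none of the subtracted shapes is present at this height, so the 7×26 cube is unchanged — 1 connected region. The outline is a single polygon with 4 vertices. Extrusion per mm of travel: 0.4 × 0.28 / (π × 0.875²) = 0.046564. Accumulating E over each segment gives final E = 3.0732.

G0 X0.00 Y0.00 Z12.32
G1 X7.00 Y0.00 E0.3259
G1 X7.00 Y26.00 E1.5366
G1 X0.00 Y26.00 E1.8626
G1 X0.00 Y0.00 E3.0732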